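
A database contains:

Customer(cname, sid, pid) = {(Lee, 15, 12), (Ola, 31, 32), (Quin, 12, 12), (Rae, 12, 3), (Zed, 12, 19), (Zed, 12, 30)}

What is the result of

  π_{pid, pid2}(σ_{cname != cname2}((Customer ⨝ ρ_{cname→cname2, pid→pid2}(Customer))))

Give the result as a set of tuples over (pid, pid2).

ρ[cname→cname2, pid→pid2]: schema becomes (cname2, sid, pid2); tuples unchanged.
Customer ⋈ ρ_{cname→cname2, pid→pid2}(Customer) (natural join on sid): {(Lee, 15, 12, Lee, 12), (Ola, 31, 32, Ola, 32), (Quin, 12, 12, Quin, 12), (Quin, 12, 12, Rae, 3), (Quin, 12, 12, Zed, 19), (Quin, 12, 12, Zed, 30), (Rae, 12, 3, Quin, 12), (Rae, 12, 3, Rae, 3), (Rae, 12, 3, Zed, 19), (Rae, 12, 3, Zed, 30), (Zed, 12, 19, Quin, 12), (Zed, 12, 19, Rae, 3), (Zed, 12, 19, Zed, 19), (Zed, 12, 19, Zed, 30), (Zed, 12, 30, Quin, 12), (Zed, 12, 30, Rae, 3), (Zed, 12, 30, Zed, 19), (Zed, 12, 30, Zed, 30)}
Apply σ_{cname != cname2}; surviving tuples: {(Quin, 12, 12, Rae, 3), (Quin, 12, 12, Zed, 19), (Quin, 12, 12, Zed, 30), (Rae, 12, 3, Quin, 12), (Rae, 12, 3, Zed, 19), (Rae, 12, 3, Zed, 30), (Zed, 12, 19, Quin, 12), (Zed, 12, 19, Rae, 3), (Zed, 12, 30, Quin, 12), (Zed, 12, 30, Rae, 3)}
π[pid, pid2]: project onto (pid, pid2) → {(12, 19), (12, 3), (12, 30), (19, 12), (19, 3), (3, 12), (3, 19), (3, 30), (30, 12), (30, 3)}

{(12, 19), (12, 3), (12, 30), (19, 12), (19, 3), (3, 12), (3, 19), (3, 30), (30, 12), (30, 3)}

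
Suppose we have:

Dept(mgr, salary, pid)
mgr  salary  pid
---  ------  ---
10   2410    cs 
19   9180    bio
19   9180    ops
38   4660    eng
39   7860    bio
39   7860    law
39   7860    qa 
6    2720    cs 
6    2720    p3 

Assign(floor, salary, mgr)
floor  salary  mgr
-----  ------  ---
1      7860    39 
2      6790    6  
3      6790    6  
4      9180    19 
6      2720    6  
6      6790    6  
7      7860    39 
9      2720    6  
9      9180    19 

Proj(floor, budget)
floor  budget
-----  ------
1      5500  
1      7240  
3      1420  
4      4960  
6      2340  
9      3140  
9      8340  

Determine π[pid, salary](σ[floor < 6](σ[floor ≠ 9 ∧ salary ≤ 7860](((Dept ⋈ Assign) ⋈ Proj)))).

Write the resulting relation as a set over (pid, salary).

Joining Dept and Assign on mgr, salary yields {(19, 9180, bio, 4), (19, 9180, bio, 9), (19, 9180, ops, 4), (19, 9180, ops, 9), (39, 7860, bio, 1), (39, 7860, bio, 7), (39, 7860, law, 1), (39, 7860, law, 7), (39, 7860, qa, 1), (39, 7860, qa, 7), (6, 2720, cs, 6), (6, 2720, cs, 9), (6, 2720, p3, 6), (6, 2720, p3, 9)}.
Joining (Dept ⋈ Assign) and Proj on floor yields {(19, 9180, bio, 4, 4960), (19, 9180, bio, 9, 3140), (19, 9180, bio, 9, 8340), (19, 9180, ops, 4, 4960), (19, 9180, ops, 9, 3140), (19, 9180, ops, 9, 8340), (39, 7860, bio, 1, 5500), (39, 7860, bio, 1, 7240), (39, 7860, law, 1, 5500), (39, 7860, law, 1, 7240), (39, 7860, qa, 1, 5500), (39, 7860, qa, 1, 7240), (6, 2720, cs, 6, 2340), (6, 2720, cs, 9, 3140), (6, 2720, cs, 9, 8340), (6, 2720, p3, 6, 2340), (6, 2720, p3, 9, 3140), (6, 2720, p3, 9, 8340)}.
Filtering on floor ≠ 9 ∧ salary ≤ 7860 leaves {(39, 7860, bio, 1, 5500), (39, 7860, bio, 1, 7240), (39, 7860, law, 1, 5500), (39, 7860, law, 1, 7240), (39, 7860, qa, 1, 5500), (39, 7860, qa, 1, 7240), (6, 2720, cs, 6, 2340), (6, 2720, p3, 6, 2340)}.
Filtering on floor < 6 leaves {(39, 7860, bio, 1, 5500), (39, 7860, bio, 1, 7240), (39, 7860, law, 1, 5500), (39, 7860, law, 1, 7240), (39, 7860, qa, 1, 5500), (39, 7860, qa, 1, 7240)}.
π[pid, salary]: project onto (pid, salary) (3 duplicate(s) eliminated) → {(bio, 7860), (law, 7860), (qa, 7860)}

{(bio, 7860), (law, 7860), (qa, 7860)}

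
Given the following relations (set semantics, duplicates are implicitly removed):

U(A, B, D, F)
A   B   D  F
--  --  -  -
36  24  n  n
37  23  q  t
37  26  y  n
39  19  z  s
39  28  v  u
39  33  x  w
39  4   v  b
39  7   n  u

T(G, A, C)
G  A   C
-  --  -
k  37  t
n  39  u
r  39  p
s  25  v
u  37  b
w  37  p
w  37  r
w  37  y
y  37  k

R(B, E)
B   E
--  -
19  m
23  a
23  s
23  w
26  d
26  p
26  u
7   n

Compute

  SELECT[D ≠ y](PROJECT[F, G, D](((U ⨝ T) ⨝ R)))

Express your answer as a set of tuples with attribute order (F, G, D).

{(s, n, z), (s, r, z), (t, k, q), (t, u, q), (t, w, q), (t, y, q), (u, n, n), (u, r, n)}

Natural join on A: {(37, 23, q, t, k, t), (37, 23, q, t, u, b), (37, 23, q, t, w, p), (37, 23, q, t, w, r), (37, 23, q, t, w, y), (37, 23, q, t, y, k), (37, 26, y, n, k, t), (37, 26, y, n, u, b), (37, 26, y, n, w, p), (37, 26, y, n, w, r), (37, 26, y, n, w, y), (37, 26, y, n, y, k), (39, 19, z, s, n, u), (39, 19, z, s, r, p), (39, 28, v, u, n, u), (39, 28, v, u, r, p), (39, 33, x, w, n, u), (39, 33, x, w, r, p), (39, 4, v, b, n, u), (39, 4, v, b, r, p), (39, 7, n, u, n, u), (39, 7, n, u, r, p)}
Natural join on B: {(37, 23, q, t, k, t, a), (37, 23, q, t, k, t, s), (37, 23, q, t, k, t, w), (37, 23, q, t, u, b, a), (37, 23, q, t, u, b, s), (37, 23, q, t, u, b, w), (37, 23, q, t, w, p, a), (37, 23, q, t, w, p, s), (37, 23, q, t, w, p, w), (37, 23, q, t, w, r, a), (37, 23, q, t, w, r, s), (37, 23, q, t, w, r, w), (37, 23, q, t, w, y, a), (37, 23, q, t, w, y, s), (37, 23, q, t, w, y, w), (37, 23, q, t, y, k, a), (37, 23, q, t, y, k, s), (37, 23, q, t, y, k, w), (37, 26, y, n, k, t, d), (37, 26, y, n, k, t, p), (37, 26, y, n, k, t, u), (37, 26, y, n, u, b, d), (37, 26, y, n, u, b, p), (37, 26, y, n, u, b, u), (37, 26, y, n, w, p, d), (37, 26, y, n, w, p, p), (37, 26, y, n, w, p, u), (37, 26, y, n, w, r, d), (37, 26, y, n, w, r, p), (37, 26, y, n, w, r, u), (37, 26, y, n, w, y, d), (37, 26, y, n, w, y, p), (37, 26, y, n, w, y, u), (37, 26, y, n, y, k, d), (37, 26, y, n, y, k, p), (37, 26, y, n, y, k, u), (39, 19, z, s, n, u, m), (39, 19, z, s, r, p, m), (39, 7, n, u, n, u, n), (39, 7, n, u, r, p, n)}
π[F, G, D]: project onto (F, G, D) (28 duplicate(s) eliminated) → {(n, k, y), (n, u, y), (n, w, y), (n, y, y), (s, n, z), (s, r, z), (t, k, q), (t, u, q), (t, w, q), (t, y, q), (u, n, n), (u, r, n)}
Selection D ≠ y: {(s, n, z), (s, r, z), (t, k, q), (t, u, q), (t, w, q), (t, y, q), (u, n, n), (u, r, n)}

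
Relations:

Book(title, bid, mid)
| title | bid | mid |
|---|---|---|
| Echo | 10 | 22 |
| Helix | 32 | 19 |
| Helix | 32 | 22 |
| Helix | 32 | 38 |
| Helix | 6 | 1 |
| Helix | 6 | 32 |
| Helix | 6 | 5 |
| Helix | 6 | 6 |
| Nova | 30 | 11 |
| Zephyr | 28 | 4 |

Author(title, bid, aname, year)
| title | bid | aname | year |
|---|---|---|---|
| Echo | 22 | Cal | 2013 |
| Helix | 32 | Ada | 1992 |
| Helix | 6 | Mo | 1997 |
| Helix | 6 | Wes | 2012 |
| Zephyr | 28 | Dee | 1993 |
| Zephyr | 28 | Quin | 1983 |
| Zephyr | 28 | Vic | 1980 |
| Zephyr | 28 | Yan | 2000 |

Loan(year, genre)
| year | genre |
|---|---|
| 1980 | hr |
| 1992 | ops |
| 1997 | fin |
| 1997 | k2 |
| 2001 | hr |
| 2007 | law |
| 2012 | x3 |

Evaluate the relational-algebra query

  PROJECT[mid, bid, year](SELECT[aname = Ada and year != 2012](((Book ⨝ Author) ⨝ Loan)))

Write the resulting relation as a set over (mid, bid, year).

{(19, 32, 1992), (22, 32, 1992), (38, 32, 1992)}

Joining Book and Author on title, bid yields {(Helix, 32, 19, Ada, 1992), (Helix, 32, 22, Ada, 1992), (Helix, 32, 38, Ada, 1992), (Helix, 6, 1, Mo, 1997), (Helix, 6, 1, Wes, 2012), (Helix, 6, 32, Mo, 1997), (Helix, 6, 32, Wes, 2012), (Helix, 6, 5, Mo, 1997), (Helix, 6, 5, Wes, 2012), (Helix, 6, 6, Mo, 1997), (Helix, 6, 6, Wes, 2012), (Zephyr, 28, 4, Dee, 1993), (Zephyr, 28, 4, Quin, 1983), (Zephyr, 28, 4, Vic, 1980), (Zephyr, 28, 4, Yan, 2000)}.
Joining (Book ⨝ Author) and Loan on year yields {(Helix, 32, 19, Ada, 1992, ops), (Helix, 32, 22, Ada, 1992, ops), (Helix, 32, 38, Ada, 1992, ops), (Helix, 6, 1, Mo, 1997, fin), (Helix, 6, 1, Mo, 1997, k2), (Helix, 6, 1, Wes, 2012, x3), (Helix, 6, 32, Mo, 1997, fin), (Helix, 6, 32, Mo, 1997, k2), (Helix, 6, 32, Wes, 2012, x3), (Helix, 6, 5, Mo, 1997, fin), (Helix, 6, 5, Mo, 1997, k2), (Helix, 6, 5, Wes, 2012, x3), (Helix, 6, 6, Mo, 1997, fin), (Helix, 6, 6, Mo, 1997, k2), (Helix, 6, 6, Wes, 2012, x3), (Zephyr, 28, 4, Vic, 1980, hr)}.
σ[aname = Ada and year != 2012]: keep tuples satisfying aname = Ada and year != 2012 → {(Helix, 32, 19, Ada, 1992, ops), (Helix, 32, 22, Ada, 1992, ops), (Helix, 32, 38, Ada, 1992, ops)}
Keep only column(s) mid, bid, year: {(19, 32, 1992), (22, 32, 1992), (38, 32, 1992)}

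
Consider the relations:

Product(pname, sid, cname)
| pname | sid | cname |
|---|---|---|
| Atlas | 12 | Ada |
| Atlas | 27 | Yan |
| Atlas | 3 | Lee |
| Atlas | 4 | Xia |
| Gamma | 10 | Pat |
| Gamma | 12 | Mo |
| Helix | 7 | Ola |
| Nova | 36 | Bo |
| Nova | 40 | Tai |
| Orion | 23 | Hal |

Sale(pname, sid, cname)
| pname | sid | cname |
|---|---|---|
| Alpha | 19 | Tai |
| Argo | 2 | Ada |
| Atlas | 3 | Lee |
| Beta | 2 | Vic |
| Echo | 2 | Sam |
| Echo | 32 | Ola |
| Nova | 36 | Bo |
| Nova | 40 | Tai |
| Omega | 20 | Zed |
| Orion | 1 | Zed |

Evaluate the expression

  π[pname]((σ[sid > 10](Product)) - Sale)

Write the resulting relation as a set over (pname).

{Atlas, Gamma, Orion}

Apply σ_{sid > 10}; surviving tuples: {(Atlas, 12, Ada), (Atlas, 27, Yan), (Gamma, 12, Mo), (Nova, 36, Bo), (Nova, 40, Tai), (Orion, 23, Hal)}
Difference: {(Atlas, 12, Ada), (Atlas, 27, Yan), (Gamma, 12, Mo), (Nova, 36, Bo), (Nova, 40, Tai), (Orion, 23, Hal)} with {(Alpha, 19, Tai), (Argo, 2, Ada), (Atlas, 3, Lee), (Beta, 2, Vic), (Echo, 2, Sam), (Echo, 32, Ola), (Nova, 36, Bo), (Nova, 40, Tai), (Omega, 20, Zed), (Orion, 1, Zed)} → {(Atlas, 12, Ada), (Atlas, 27, Yan), (Gamma, 12, Mo), (Orion, 23, Hal)}
Keep only column(s) pname (1 duplicate(s) eliminated): {Atlas, Gamma, Orion}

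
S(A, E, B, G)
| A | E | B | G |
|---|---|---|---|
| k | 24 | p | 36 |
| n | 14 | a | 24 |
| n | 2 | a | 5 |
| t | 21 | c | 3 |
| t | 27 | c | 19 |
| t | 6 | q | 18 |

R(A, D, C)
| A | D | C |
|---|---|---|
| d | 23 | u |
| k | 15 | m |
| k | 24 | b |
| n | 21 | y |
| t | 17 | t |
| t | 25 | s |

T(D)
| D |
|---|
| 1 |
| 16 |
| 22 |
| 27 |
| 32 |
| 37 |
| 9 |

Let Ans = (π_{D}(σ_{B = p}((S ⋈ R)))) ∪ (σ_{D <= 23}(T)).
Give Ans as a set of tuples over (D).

Natural join on A: {(k, 24, p, 36, 15, m), (k, 24, p, 36, 24, b), (n, 14, a, 24, 21, y), (n, 2, a, 5, 21, y), (t, 21, c, 3, 17, t), (t, 21, c, 3, 25, s), (t, 27, c, 19, 17, t), (t, 27, c, 19, 25, s), (t, 6, q, 18, 17, t), (t, 6, q, 18, 25, s)}
Selection B = p: {(k, 24, p, 36, 15, m), (k, 24, p, 36, 24, b)}
Projecting to D: {15, 24}
Selection D <= 23: {1, 16, 22, 9}
Set union of the two operands is {1, 15, 16, 22, 24, 9}.

{1, 15, 16, 22, 24, 9}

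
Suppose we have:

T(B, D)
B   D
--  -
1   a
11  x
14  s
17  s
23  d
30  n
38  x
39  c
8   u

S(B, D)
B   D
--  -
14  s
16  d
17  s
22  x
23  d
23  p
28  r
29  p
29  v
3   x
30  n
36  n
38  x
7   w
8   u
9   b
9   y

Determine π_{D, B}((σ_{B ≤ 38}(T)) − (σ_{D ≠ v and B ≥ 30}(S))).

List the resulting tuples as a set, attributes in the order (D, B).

Selection B ≤ 38: {(1, a), (11, x), (14, s), (17, s), (23, d), (30, n), (38, x), (8, u)}
Selection D ≠ v and B ≥ 30: {(30, n), (36, n), (38, x)}
Set difference of the two operands is {(1, a), (11, x), (14, s), (17, s), (23, d), (8, u)}.
π_{D, B} gives {(a, 1), (d, 23), (s, 14), (s, 17), (u, 8), (x, 11)}.

{(a, 1), (d, 23), (s, 14), (s, 17), (u, 8), (x, 11)}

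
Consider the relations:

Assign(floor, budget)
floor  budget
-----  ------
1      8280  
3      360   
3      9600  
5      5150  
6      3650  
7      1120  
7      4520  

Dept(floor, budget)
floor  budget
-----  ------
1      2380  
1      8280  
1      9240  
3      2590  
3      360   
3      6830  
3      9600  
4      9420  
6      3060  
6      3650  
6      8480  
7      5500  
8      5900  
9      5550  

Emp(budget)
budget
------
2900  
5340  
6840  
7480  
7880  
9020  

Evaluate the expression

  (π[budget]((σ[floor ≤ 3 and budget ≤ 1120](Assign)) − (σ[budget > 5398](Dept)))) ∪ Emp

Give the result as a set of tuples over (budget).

{2900, 360, 5340, 6840, 7480, 7880, 9020}

Filtering on floor ≤ 3 and budget ≤ 1120 leaves {(3, 360)}.
Filtering on budget > 5398 leaves {(1, 8280), (1, 9240), (3, 6830), (3, 9600), (4, 9420), (6, 8480), (7, 5500), (8, 5900), (9, 5550)}.
Difference: {(3, 360)} with {(1, 8280), (1, 9240), (3, 6830), (3, 9600), (4, 9420), (6, 8480), (7, 5500), (8, 5900), (9, 5550)} → {(3, 360)}
π_{budget} gives {360}.
Union: {360} with {2900, 5340, 6840, 7480, 7880, 9020} → {2900, 360, 5340, 6840, 7480, 7880, 9020}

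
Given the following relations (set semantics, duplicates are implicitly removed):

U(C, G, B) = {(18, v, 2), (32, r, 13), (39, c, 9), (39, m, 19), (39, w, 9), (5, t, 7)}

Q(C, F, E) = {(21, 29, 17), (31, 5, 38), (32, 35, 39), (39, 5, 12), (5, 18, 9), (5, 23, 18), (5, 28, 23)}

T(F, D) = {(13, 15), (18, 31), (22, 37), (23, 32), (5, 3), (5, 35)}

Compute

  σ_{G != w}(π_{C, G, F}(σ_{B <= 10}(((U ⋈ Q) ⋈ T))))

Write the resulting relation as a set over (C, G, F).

{(39, c, 5), (5, t, 18), (5, t, 23)}

Natural join on C: {(32, r, 13, 35, 39), (39, c, 9, 5, 12), (39, m, 19, 5, 12), (39, w, 9, 5, 12), (5, t, 7, 18, 9), (5, t, 7, 23, 18), (5, t, 7, 28, 23)}
Natural join on F: {(39, c, 9, 5, 12, 3), (39, c, 9, 5, 12, 35), (39, m, 19, 5, 12, 3), (39, m, 19, 5, 12, 35), (39, w, 9, 5, 12, 3), (39, w, 9, 5, 12, 35), (5, t, 7, 18, 9, 31), (5, t, 7, 23, 18, 32)}
Selection B <= 10: {(39, c, 9, 5, 12, 3), (39, c, 9, 5, 12, 35), (39, w, 9, 5, 12, 3), (39, w, 9, 5, 12, 35), (5, t, 7, 18, 9, 31), (5, t, 7, 23, 18, 32)}
Keep only column(s) C, G, F (2 duplicate(s) eliminated): {(39, c, 5), (39, w, 5), (5, t, 18), (5, t, 23)}
Selection G != w: {(39, c, 5), (5, t, 18), (5, t, 23)}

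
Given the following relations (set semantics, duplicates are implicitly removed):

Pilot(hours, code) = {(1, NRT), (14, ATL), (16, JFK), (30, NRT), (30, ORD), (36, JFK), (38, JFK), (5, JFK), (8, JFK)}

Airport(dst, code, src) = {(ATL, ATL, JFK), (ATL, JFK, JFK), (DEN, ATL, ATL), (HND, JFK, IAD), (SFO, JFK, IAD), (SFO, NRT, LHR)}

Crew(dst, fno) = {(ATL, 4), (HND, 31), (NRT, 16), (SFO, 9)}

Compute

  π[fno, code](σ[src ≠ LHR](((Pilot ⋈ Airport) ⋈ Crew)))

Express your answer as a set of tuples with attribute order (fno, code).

{(31, JFK), (4, ATL), (4, JFK), (9, JFK)}

Joining Pilot and Airport on code yields {(1, NRT, SFO, LHR), (14, ATL, ATL, JFK), (14, ATL, DEN, ATL), (16, JFK, ATL, JFK), (16, JFK, HND, IAD), (16, JFK, SFO, IAD), (30, NRT, SFO, LHR), (36, JFK, ATL, JFK), (36, JFK, HND, IAD), (36, JFK, SFO, IAD), (38, JFK, ATL, JFK), (38, JFK, HND, IAD), (38, JFK, SFO, IAD), (5, JFK, ATL, JFK), (5, JFK, HND, IAD), (5, JFK, SFO, IAD), (8, JFK, ATL, JFK), (8, JFK, HND, IAD), (8, JFK, SFO, IAD)}.
Joining (Pilot ⋈ Airport) and Crew on dst yields {(1, NRT, SFO, LHR, 9), (14, ATL, ATL, JFK, 4), (16, JFK, ATL, JFK, 4), (16, JFK, HND, IAD, 31), (16, JFK, SFO, IAD, 9), (30, NRT, SFO, LHR, 9), (36, JFK, ATL, JFK, 4), (36, JFK, HND, IAD, 31), (36, JFK, SFO, IAD, 9), (38, JFK, ATL, JFK, 4), (38, JFK, HND, IAD, 31), (38, JFK, SFO, IAD, 9), (5, JFK, ATL, JFK, 4), (5, JFK, HND, IAD, 31), (5, JFK, SFO, IAD, 9), (8, JFK, ATL, JFK, 4), (8, JFK, HND, IAD, 31), (8, JFK, SFO, IAD, 9)}.
Selection src ≠ LHR: {(14, ATL, ATL, JFK, 4), (16, JFK, ATL, JFK, 4), (16, JFK, HND, IAD, 31), (16, JFK, SFO, IAD, 9), (36, JFK, ATL, JFK, 4), (36, JFK, HND, IAD, 31), (36, JFK, SFO, IAD, 9), (38, JFK, ATL, JFK, 4), (38, JFK, HND, IAD, 31), (38, JFK, SFO, IAD, 9), (5, JFK, ATL, JFK, 4), (5, JFK, HND, IAD, 31), (5, JFK, SFO, IAD, 9), (8, JFK, ATL, JFK, 4), (8, JFK, HND, IAD, 31), (8, JFK, SFO, IAD, 9)}
Projecting to fno, code (12 duplicate(s) eliminated): {(31, JFK), (4, ATL), (4, JFK), (9, JFK)}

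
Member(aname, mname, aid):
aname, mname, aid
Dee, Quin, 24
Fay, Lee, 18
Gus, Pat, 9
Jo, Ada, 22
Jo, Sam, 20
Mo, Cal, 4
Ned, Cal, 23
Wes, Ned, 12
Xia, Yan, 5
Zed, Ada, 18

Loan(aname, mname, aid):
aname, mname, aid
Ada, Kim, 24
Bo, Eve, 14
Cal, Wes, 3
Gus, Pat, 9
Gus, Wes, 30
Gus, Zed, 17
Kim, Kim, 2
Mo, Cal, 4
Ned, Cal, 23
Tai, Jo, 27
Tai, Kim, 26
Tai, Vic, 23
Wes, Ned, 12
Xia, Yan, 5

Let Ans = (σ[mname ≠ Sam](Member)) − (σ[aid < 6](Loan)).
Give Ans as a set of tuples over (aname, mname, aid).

Apply σ_{mname ≠ Sam}; surviving tuples: {(Dee, Quin, 24), (Fay, Lee, 18), (Gus, Pat, 9), (Jo, Ada, 22), (Mo, Cal, 4), (Ned, Cal, 23), (Wes, Ned, 12), (Xia, Yan, 5), (Zed, Ada, 18)}
Apply σ_{aid < 6}; surviving tuples: {(Cal, Wes, 3), (Kim, Kim, 2), (Mo, Cal, 4), (Xia, Yan, 5)}
Difference: {(Dee, Quin, 24), (Fay, Lee, 18), (Gus, Pat, 9), (Jo, Ada, 22), (Mo, Cal, 4), (Ned, Cal, 23), (Wes, Ned, 12), (Xia, Yan, 5), (Zed, Ada, 18)} with {(Cal, Wes, 3), (Kim, Kim, 2), (Mo, Cal, 4), (Xia, Yan, 5)} → {(Dee, Quin, 24), (Fay, Lee, 18), (Gus, Pat, 9), (Jo, Ada, 22), (Ned, Cal, 23), (Wes, Ned, 12), (Zed, Ada, 18)}

{(Dee, Quin, 24), (Fay, Lee, 18), (Gus, Pat, 9), (Jo, Ada, 22), (Ned, Cal, 23), (Wes, Ned, 12), (Zed, Ada, 18)}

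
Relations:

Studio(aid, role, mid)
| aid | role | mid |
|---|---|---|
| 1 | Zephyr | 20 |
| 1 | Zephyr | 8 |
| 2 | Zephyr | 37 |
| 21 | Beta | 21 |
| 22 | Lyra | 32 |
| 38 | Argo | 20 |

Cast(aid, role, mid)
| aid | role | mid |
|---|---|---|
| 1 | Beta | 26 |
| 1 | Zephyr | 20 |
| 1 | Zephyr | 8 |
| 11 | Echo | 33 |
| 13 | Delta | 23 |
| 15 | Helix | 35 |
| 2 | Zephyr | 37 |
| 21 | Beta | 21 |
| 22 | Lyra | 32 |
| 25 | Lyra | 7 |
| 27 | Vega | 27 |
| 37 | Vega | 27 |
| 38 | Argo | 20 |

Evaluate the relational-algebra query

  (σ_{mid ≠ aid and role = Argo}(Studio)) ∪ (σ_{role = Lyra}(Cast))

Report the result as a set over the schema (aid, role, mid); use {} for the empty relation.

{(22, Lyra, 32), (25, Lyra, 7), (38, Argo, 20)}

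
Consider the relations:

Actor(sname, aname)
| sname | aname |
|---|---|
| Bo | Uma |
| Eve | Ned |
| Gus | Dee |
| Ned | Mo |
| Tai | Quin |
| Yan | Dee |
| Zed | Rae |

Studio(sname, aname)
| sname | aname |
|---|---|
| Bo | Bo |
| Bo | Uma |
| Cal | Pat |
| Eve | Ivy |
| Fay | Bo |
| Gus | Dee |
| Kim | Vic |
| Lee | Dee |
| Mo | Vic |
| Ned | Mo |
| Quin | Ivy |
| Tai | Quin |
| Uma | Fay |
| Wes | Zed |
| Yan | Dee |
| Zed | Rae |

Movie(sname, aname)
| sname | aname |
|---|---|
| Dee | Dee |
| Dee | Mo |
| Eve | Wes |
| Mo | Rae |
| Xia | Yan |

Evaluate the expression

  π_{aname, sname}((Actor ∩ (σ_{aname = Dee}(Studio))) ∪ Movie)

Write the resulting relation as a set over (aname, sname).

Selection aname = Dee: {(Gus, Dee), (Lee, Dee), (Yan, Dee)}
Set intersection of the two operands is {(Gus, Dee), (Yan, Dee)}.
Set union of the two operands is {(Dee, Dee), (Dee, Mo), (Eve, Wes), (Gus, Dee), (Mo, Rae), (Xia, Yan), (Yan, Dee)}.
Projecting to aname, sname: {(Dee, Dee), (Dee, Gus), (Dee, Yan), (Mo, Dee), (Rae, Mo), (Wes, Eve), (Yan, Xia)}

{(Dee, Dee), (Dee, Gus), (Dee, Yan), (Mo, Dee), (Rae, Mo), (Wes, Eve), (Yan, Xia)}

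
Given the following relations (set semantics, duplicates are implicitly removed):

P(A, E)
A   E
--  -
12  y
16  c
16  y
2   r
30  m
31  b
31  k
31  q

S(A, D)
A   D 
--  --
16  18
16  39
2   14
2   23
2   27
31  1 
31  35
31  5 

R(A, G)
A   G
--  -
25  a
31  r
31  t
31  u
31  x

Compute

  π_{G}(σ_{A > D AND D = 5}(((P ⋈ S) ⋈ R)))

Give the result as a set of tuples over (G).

{r, t, u, x}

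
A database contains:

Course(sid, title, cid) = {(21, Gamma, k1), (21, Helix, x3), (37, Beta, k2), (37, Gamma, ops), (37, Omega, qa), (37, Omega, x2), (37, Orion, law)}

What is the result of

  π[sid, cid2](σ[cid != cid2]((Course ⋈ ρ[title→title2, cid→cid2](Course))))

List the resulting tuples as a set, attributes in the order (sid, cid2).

ρ[title→title2, cid→cid2]: schema becomes (sid, title2, cid2); tuples unchanged.
Course ⋈ ρ[title→title2, cid→cid2](Course) (natural join on sid): {(21, Gamma, k1, Gamma, k1), (21, Gamma, k1, Helix, x3), (21, Helix, x3, Gamma, k1), (21, Helix, x3, Helix, x3), (37, Beta, k2, Beta, k2), (37, Beta, k2, Gamma, ops), (37, Beta, k2, Omega, qa), (37, Beta, k2, Omega, x2), (37, Beta, k2, Orion, law), (37, Gamma, ops, Beta, k2), (37, Gamma, ops, Gamma, ops), (37, Gamma, ops, Omega, qa), (37, Gamma, ops, Omega, x2), (37, Gamma, ops, Orion, law), (37, Omega, qa, Beta, k2), (37, Omega, qa, Gamma, ops), (37, Omega, qa, Omega, qa), (37, Omega, qa, Omega, x2), (37, Omega, qa, Orion, law), (37, Omega, x2, Beta, k2), (37, Omega, x2, Gamma, ops), (37, Omega, x2, Omega, qa), (37, Omega, x2, Omega, x2), (37, Omega, x2, Orion, law), (37, Orion, law, Beta, k2), (37, Orion, law, Gamma, ops), (37, Orion, law, Omega, qa), (37, Orion, law, Omega, x2), (37, Orion, law, Orion, law)}
Filtering on cid != cid2 leaves {(21, Gamma, k1, Helix, x3), (21, Helix, x3, Gamma, k1), (37, Beta, k2, Gamma, ops), (37, Beta, k2, Omega, qa), (37, Beta, k2, Omega, x2), (37, Beta, k2, Orion, law), (37, Gamma, ops, Beta, k2), (37, Gamma, ops, Omega, qa), (37, Gamma, ops, Omega, x2), (37, Gamma, ops, Orion, law), (37, Omega, qa, Beta, k2), (37, Omega, qa, Gamma, ops), (37, Omega, qa, Omega, x2), (37, Omega, qa, Orion, law), (37, Omega, x2, Beta, k2), (37, Omega, x2, Gamma, ops), (37, Omega, x2, Omega, qa), (37, Omega, x2, Orion, law), (37, Orion, law, Beta, k2), (37, Orion, law, Gamma, ops), (37, Orion, law, Omega, qa), (37, Orion, law, Omega, x2)}.
π[sid, cid2]: project onto (sid, cid2) (15 duplicate(s) eliminated) → {(21, k1), (21, x3), (37, k2), (37, law), (37, ops), (37, qa), (37, x2)}

{(21, k1), (21, x3), (37, k2), (37, law), (37, ops), (37, qa), (37, x2)}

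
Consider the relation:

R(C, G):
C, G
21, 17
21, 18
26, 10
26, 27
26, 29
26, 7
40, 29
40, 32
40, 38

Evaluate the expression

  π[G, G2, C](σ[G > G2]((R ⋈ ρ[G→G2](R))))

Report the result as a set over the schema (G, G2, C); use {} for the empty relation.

ρ[G→G2]: schema becomes (C, G2); tuples unchanged.
Joining R and ρ[G→G2](R) on C yields {(21, 17, 17), (21, 17, 18), (21, 18, 17), (21, 18, 18), (26, 10, 10), (26, 10, 27), (26, 10, 29), (26, 10, 7), (26, 27, 10), (26, 27, 27), (26, 27, 29), (26, 27, 7), (26, 29, 10), (26, 29, 27), (26, 29, 29), (26, 29, 7), (26, 7, 10), (26, 7, 27), (26, 7, 29), (26, 7, 7), (40, 29, 29), (40, 29, 32), (40, 29, 38), (40, 32, 29), (40, 32, 32), (40, 32, 38), (40, 38, 29), (40, 38, 32), (40, 38, 38)}.
Apply σ_{G > G2}; surviving tuples: {(21, 18, 17), (26, 10, 7), (26, 27, 10), (26, 27, 7), (26, 29, 10), (26, 29, 27), (26, 29, 7), (40, 32, 29), (40, 38, 29), (40, 38, 32)}
Projecting to G, G2, C: {(10, 7, 26), (18, 17, 21), (27, 10, 26), (27, 7, 26), (29, 10, 26), (29, 27, 26), (29, 7, 26), (32, 29, 40), (38, 29, 40), (38, 32, 40)}

{(10, 7, 26), (18, 17, 21), (27, 10, 26), (27, 7, 26), (29, 10, 26), (29, 27, 26), (29, 7, 26), (32, 29, 40), (38, 29, 40), (38, 32, 40)}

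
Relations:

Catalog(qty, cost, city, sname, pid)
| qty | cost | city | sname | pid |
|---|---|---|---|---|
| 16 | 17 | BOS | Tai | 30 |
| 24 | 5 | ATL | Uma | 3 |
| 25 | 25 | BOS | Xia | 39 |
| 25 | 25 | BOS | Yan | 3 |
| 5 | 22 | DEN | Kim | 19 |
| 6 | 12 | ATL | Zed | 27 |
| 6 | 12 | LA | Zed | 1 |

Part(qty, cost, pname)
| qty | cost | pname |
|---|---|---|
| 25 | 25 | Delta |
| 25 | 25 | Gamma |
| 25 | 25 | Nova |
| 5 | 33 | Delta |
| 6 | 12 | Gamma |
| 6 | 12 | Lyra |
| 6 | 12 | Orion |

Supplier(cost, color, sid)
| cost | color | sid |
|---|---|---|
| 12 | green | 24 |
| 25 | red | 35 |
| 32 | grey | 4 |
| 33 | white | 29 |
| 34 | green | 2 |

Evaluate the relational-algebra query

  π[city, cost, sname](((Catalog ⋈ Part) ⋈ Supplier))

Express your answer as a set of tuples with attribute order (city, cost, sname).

Joining Catalog and Part on qty, cost yields {(25, 25, BOS, Xia, 39, Delta), (25, 25, BOS, Xia, 39, Gamma), (25, 25, BOS, Xia, 39, Nova), (25, 25, BOS, Yan, 3, Delta), (25, 25, BOS, Yan, 3, Gamma), (25, 25, BOS, Yan, 3, Nova), (6, 12, ATL, Zed, 27, Gamma), (6, 12, ATL, Zed, 27, Lyra), (6, 12, ATL, Zed, 27, Orion), (6, 12, LA, Zed, 1, Gamma), (6, 12, LA, Zed, 1, Lyra), (6, 12, LA, Zed, 1, Orion)}.
Joining (Catalog ⋈ Part) and Supplier on cost yields {(25, 25, BOS, Xia, 39, Delta, red, 35), (25, 25, BOS, Xia, 39, Gamma, red, 35), (25, 25, BOS, Xia, 39, Nova, red, 35), (25, 25, BOS, Yan, 3, Delta, red, 35), (25, 25, BOS, Yan, 3, Gamma, red, 35), (25, 25, BOS, Yan, 3, Nova, red, 35), (6, 12, ATL, Zed, 27, Gamma, green, 24), (6, 12, ATL, Zed, 27, Lyra, green, 24), (6, 12, ATL, Zed, 27, Orion, green, 24), (6, 12, LA, Zed, 1, Gamma, green, 24), (6, 12, LA, Zed, 1, Lyra, green, 24), (6, 12, LA, Zed, 1, Orion, green, 24)}.
π[city, cost, sname]: project onto (city, cost, sname) (8 duplicate(s) eliminated) → {(ATL, 12, Zed), (BOS, 25, Xia), (BOS, 25, Yan), (LA, 12, Zed)}

{(ATL, 12, Zed), (BOS, 25, Xia), (BOS, 25, Yan), (LA, 12, Zed)}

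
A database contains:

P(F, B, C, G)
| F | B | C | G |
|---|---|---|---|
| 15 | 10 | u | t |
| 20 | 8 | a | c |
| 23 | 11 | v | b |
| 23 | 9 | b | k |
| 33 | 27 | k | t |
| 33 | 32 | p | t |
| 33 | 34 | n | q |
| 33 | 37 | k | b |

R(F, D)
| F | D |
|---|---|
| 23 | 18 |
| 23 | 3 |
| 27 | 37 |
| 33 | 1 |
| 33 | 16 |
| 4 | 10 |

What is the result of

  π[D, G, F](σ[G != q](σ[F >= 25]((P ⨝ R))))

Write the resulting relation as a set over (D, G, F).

{(1, b, 33), (1, t, 33), (16, b, 33), (16, t, 33)}

Joining P and R on F yields {(23, 11, v, b, 18), (23, 11, v, b, 3), (23, 9, b, k, 18), (23, 9, b, k, 3), (33, 27, k, t, 1), (33, 27, k, t, 16), (33, 32, p, t, 1), (33, 32, p, t, 16), (33, 34, n, q, 1), (33, 34, n, q, 16), (33, 37, k, b, 1), (33, 37, k, b, 16)}.
Filtering on F >= 25 leaves {(33, 27, k, t, 1), (33, 27, k, t, 16), (33, 32, p, t, 1), (33, 32, p, t, 16), (33, 34, n, q, 1), (33, 34, n, q, 16), (33, 37, k, b, 1), (33, 37, k, b, 16)}.
Filtering on G != q leaves {(33, 27, k, t, 1), (33, 27, k, t, 16), (33, 32, p, t, 1), (33, 32, p, t, 16), (33, 37, k, b, 1), (33, 37, k, b, 16)}.
π[D, G, F]: project onto (D, G, F) (2 duplicate(s) eliminated) → {(1, b, 33), (1, t, 33), (16, b, 33), (16, t, 33)}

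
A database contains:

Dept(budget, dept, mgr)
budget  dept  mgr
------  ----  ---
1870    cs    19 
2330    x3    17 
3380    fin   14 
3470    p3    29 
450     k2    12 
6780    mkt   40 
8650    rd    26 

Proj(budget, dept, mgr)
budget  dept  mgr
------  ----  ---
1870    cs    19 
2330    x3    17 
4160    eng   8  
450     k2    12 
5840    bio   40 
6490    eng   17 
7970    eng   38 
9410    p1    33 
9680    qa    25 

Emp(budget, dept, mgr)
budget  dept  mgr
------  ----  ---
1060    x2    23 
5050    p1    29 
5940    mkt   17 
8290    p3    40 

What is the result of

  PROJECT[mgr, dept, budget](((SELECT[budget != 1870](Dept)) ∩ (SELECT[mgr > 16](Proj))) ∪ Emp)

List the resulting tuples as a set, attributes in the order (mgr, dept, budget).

{(17, mkt, 5940), (17, x3, 2330), (23, x2, 1060), (29, p1, 5050), (40, p3, 8290)}

Selection budget != 1870: {(2330, x3, 17), (3380, fin, 14), (3470, p3, 29), (450, k2, 12), (6780, mkt, 40), (8650, rd, 26)}
Selection mgr > 16: {(1870, cs, 19), (2330, x3, 17), (5840, bio, 40), (6490, eng, 17), (7970, eng, 38), (9410, p1, 33), (9680, qa, 25)}
Intersection: {(2330, x3, 17), (3380, fin, 14), (3470, p3, 29), (450, k2, 12), (6780, mkt, 40), (8650, rd, 26)} with {(1870, cs, 19), (2330, x3, 17), (5840, bio, 40), (6490, eng, 17), (7970, eng, 38), (9410, p1, 33), (9680, qa, 25)} → {(2330, x3, 17)}
Union: {(2330, x3, 17)} with {(1060, x2, 23), (5050, p1, 29), (5940, mkt, 17), (8290, p3, 40)} → {(1060, x2, 23), (2330, x3, 17), (5050, p1, 29), (5940, mkt, 17), (8290, p3, 40)}
π_{mgr, dept, budget} gives {(17, mkt, 5940), (17, x3, 2330), (23, x2, 1060), (29, p1, 5050), (40, p3, 8290)}.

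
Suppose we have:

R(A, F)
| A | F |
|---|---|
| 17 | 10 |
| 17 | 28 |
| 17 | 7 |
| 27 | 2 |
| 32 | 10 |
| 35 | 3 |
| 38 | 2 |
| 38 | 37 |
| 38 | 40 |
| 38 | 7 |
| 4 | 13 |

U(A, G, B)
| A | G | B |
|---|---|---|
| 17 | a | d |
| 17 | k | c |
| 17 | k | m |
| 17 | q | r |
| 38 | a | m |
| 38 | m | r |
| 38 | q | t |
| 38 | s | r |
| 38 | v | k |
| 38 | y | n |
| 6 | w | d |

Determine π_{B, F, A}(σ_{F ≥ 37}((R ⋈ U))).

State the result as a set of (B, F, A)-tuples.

{(k, 37, 38), (k, 40, 38), (m, 37, 38), (m, 40, 38), (n, 37, 38), (n, 40, 38), (r, 37, 38), (r, 40, 38), (t, 37, 38), (t, 40, 38)}

R ⋈ U (natural join on A): {(17, 10, a, d), (17, 10, k, c), (17, 10, k, m), (17, 10, q, r), (17, 28, a, d), (17, 28, k, c), (17, 28, k, m), (17, 28, q, r), (17, 7, a, d), (17, 7, k, c), (17, 7, k, m), (17, 7, q, r), (38, 2, a, m), (38, 2, m, r), (38, 2, q, t), (38, 2, s, r), (38, 2, v, k), (38, 2, y, n), (38, 37, a, m), (38, 37, m, r), (38, 37, q, t), (38, 37, s, r), (38, 37, v, k), (38, 37, y, n), (38, 40, a, m), (38, 40, m, r), (38, 40, q, t), (38, 40, s, r), (38, 40, v, k), (38, 40, y, n), (38, 7, a, m), (38, 7, m, r), (38, 7, q, t), (38, 7, s, r), (38, 7, v, k), (38, 7, y, n)}
Filtering on F ≥ 37 leaves {(38, 37, a, m), (38, 37, m, r), (38, 37, q, t), (38, 37, s, r), (38, 37, v, k), (38, 37, y, n), (38, 40, a, m), (38, 40, m, r), (38, 40, q, t), (38, 40, s, r), (38, 40, v, k), (38, 40, y, n)}.
Projecting to B, F, A (2 duplicate(s) eliminated): {(k, 37, 38), (k, 40, 38), (m, 37, 38), (m, 40, 38), (n, 37, 38), (n, 40, 38), (r, 37, 38), (r, 40, 38), (t, 37, 38), (t, 40, 38)}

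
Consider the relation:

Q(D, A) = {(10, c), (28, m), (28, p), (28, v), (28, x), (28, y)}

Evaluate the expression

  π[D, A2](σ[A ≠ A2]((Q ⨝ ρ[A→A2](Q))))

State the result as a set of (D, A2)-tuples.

ρ[A→A2]: schema becomes (D, A2); tuples unchanged.
Natural join on D: {(10, c, c), (28, m, m), (28, m, p), (28, m, v), (28, m, x), (28, m, y), (28, p, m), (28, p, p), (28, p, v), (28, p, x), (28, p, y), (28, v, m), (28, v, p), (28, v, v), (28, v, x), (28, v, y), (28, x, m), (28, x, p), (28, x, v), (28, x, x), (28, x, y), (28, y, m), (28, y, p), (28, y, v), (28, y, x), (28, y, y)}
σ[A ≠ A2]: keep tuples satisfying A ≠ A2 → {(28, m, p), (28, m, v), (28, m, x), (28, m, y), (28, p, m), (28, p, v), (28, p, x), (28, p, y), (28, v, m), (28, v, p), (28, v, x), (28, v, y), (28, x, m), (28, x, p), (28, x, v), (28, x, y), (28, y, m), (28, y, p), (28, y, v), (28, y, x)}
π[D, A2]: project onto (D, A2) (15 duplicate(s) eliminated) → {(28, m), (28, p), (28, v), (28, x), (28, y)}

{(28, m), (28, p), (28, v), (28, x), (28, y)}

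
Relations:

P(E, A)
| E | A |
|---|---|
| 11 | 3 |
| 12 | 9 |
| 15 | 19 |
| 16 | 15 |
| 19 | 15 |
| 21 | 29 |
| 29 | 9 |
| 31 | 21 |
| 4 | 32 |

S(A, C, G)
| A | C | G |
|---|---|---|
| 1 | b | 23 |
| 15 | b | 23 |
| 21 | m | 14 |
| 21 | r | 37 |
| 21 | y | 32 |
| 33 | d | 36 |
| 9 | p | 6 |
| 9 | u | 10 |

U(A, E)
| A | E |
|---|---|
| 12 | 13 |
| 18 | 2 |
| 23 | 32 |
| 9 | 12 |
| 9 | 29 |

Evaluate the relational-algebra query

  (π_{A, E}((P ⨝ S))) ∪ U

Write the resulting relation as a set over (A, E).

{(12, 13), (15, 16), (15, 19), (18, 2), (21, 31), (23, 32), (9, 12), (9, 29)}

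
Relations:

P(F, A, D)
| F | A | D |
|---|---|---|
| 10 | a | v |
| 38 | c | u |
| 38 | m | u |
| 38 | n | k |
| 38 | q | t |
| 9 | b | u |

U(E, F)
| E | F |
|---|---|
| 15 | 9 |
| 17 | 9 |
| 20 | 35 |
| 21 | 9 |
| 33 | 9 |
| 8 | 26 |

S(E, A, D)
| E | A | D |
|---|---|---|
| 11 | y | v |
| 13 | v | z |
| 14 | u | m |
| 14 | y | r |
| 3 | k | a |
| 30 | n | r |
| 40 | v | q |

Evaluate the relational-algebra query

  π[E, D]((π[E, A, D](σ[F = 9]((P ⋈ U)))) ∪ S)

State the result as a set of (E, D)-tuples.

{(11, v), (13, z), (14, m), (14, r), (15, u), (17, u), (21, u), (3, a), (30, r), (33, u), (40, q)}

Natural join on F: {(9, b, u, 15), (9, b, u, 17), (9, b, u, 21), (9, b, u, 33)}
Apply σ_{F = 9}; surviving tuples: {(9, b, u, 15), (9, b, u, 17), (9, b, u, 21), (9, b, u, 33)}
π[E, A, D]: project onto (E, A, D) → {(15, b, u), (17, b, u), (21, b, u), (33, b, u)}
Set union of the two operands is {(11, y, v), (13, v, z), (14, u, m), (14, y, r), (15, b, u), (17, b, u), (21, b, u), (3, k, a), (30, n, r), (33, b, u), (40, v, q)}.
π[E, D]: project onto (E, D) → {(11, v), (13, z), (14, m), (14, r), (15, u), (17, u), (21, u), (3, a), (30, r), (33, u), (40, q)}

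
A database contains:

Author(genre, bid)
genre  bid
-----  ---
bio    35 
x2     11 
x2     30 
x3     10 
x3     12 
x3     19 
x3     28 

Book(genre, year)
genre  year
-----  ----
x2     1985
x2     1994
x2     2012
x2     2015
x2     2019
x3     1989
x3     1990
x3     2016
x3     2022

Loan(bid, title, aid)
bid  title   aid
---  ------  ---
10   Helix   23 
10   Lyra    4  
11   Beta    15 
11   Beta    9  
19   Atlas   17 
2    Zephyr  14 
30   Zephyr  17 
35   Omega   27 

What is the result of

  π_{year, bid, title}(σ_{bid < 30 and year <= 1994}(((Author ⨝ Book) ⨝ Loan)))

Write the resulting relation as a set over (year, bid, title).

{(1985, 11, Beta), (1989, 10, Helix), (1989, 10, Lyra), (1989, 19, Atlas), (1990, 10, Helix), (1990, 10, Lyra), (1990, 19, Atlas), (1994, 11, Beta)}

Joining Author and Book on genre yields {(x2, 11, 1985), (x2, 11, 1994), (x2, 11, 2012), (x2, 11, 2015), (x2, 11, 2019), (x2, 30, 1985), (x2, 30, 1994), (x2, 30, 2012), (x2, 30, 2015), (x2, 30, 2019), (x3, 10, 1989), (x3, 10, 1990), (x3, 10, 2016), (x3, 10, 2022), (x3, 12, 1989), (x3, 12, 1990), (x3, 12, 2016), (x3, 12, 2022), (x3, 19, 1989), (x3, 19, 1990), (x3, 19, 2016), (x3, 19, 2022), (x3, 28, 1989), (x3, 28, 1990), (x3, 28, 2016), (x3, 28, 2022)}.
Joining (Author ⨝ Book) and Loan on bid yields {(x2, 11, 1985, Beta, 15), (x2, 11, 1985, Beta, 9), (x2, 11, 1994, Beta, 15), (x2, 11, 1994, Beta, 9), (x2, 11, 2012, Beta, 15), (x2, 11, 2012, Beta, 9), (x2, 11, 2015, Beta, 15), (x2, 11, 2015, Beta, 9), (x2, 11, 2019, Beta, 15), (x2, 11, 2019, Beta, 9), (x2, 30, 1985, Zephyr, 17), (x2, 30, 1994, Zephyr, 17), (x2, 30, 2012, Zephyr, 17), (x2, 30, 2015, Zephyr, 17), (x2, 30, 2019, Zephyr, 17), (x3, 10, 1989, Helix, 23), (x3, 10, 1989, Lyra, 4), (x3, 10, 1990, Helix, 23), (x3, 10, 1990, Lyra, 4), (x3, 10, 2016, Helix, 23), (x3, 10, 2016, Lyra, 4), (x3, 10, 2022, Helix, 23), (x3, 10, 2022, Lyra, 4), (x3, 19, 1989, Atlas, 17), (x3, 19, 1990, Atlas, 17), (x3, 19, 2016, Atlas, 17), (x3, 19, 2022, Atlas, 17)}.
Filtering on bid < 30 and year <= 1994 leaves {(x2, 11, 1985, Beta, 15), (x2, 11, 1985, Beta, 9), (x2, 11, 1994, Beta, 15), (x2, 11, 1994, Beta, 9), (x3, 10, 1989, Helix, 23), (x3, 10, 1989, Lyra, 4), (x3, 10, 1990, Helix, 23), (x3, 10, 1990, Lyra, 4), (x3, 19, 1989, Atlas, 17), (x3, 19, 1990, Atlas, 17)}.
Keep only column(s) year, bid, title (2 duplicate(s) eliminated): {(1985, 11, Beta), (1989, 10, Helix), (1989, 10, Lyra), (1989, 19, Atlas), (1990, 10, Helix), (1990, 10, Lyra), (1990, 19, Atlas), (1994, 11, Beta)}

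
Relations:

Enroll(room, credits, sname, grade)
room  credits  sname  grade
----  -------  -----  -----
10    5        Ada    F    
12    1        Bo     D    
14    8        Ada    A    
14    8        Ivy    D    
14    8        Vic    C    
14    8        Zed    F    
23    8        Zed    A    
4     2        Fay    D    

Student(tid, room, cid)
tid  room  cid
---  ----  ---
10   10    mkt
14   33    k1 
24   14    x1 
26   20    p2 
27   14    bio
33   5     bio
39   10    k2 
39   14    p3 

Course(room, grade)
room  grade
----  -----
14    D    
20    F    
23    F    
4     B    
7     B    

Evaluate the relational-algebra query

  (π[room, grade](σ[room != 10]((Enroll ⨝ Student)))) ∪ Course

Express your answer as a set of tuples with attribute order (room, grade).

{(14, A), (14, C), (14, D), (14, F), (20, F), (23, F), (4, B), (7, B)}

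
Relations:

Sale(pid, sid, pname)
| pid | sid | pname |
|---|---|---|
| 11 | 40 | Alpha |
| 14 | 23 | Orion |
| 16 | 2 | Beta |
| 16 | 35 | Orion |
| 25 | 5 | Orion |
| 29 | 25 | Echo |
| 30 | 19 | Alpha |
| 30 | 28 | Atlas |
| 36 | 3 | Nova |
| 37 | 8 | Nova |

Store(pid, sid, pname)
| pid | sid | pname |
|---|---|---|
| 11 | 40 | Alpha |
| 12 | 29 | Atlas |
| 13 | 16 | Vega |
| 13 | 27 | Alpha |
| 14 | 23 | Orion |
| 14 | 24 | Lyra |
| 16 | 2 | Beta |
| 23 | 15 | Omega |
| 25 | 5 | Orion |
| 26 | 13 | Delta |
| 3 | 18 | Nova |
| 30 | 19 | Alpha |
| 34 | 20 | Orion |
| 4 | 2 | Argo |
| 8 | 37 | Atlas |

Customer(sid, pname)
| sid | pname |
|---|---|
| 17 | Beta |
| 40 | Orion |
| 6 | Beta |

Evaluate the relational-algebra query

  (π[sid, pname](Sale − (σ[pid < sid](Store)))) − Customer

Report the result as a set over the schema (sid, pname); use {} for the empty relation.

Filtering on pid < sid leaves {(11, 40, Alpha), (12, 29, Atlas), (13, 16, Vega), (13, 27, Alpha), (14, 23, Orion), (14, 24, Lyra), (3, 18, Nova), (8, 37, Atlas)}.
Taking the difference: {(16, 2, Beta), (16, 35, Orion), (25, 5, Orion), (29, 25, Echo), (30, 19, Alpha), (30, 28, Atlas), (36, 3, Nova), (37, 8, Nova)}
Keep only column(s) sid, pname: {(19, Alpha), (2, Beta), (25, Echo), (28, Atlas), (3, Nova), (35, Orion), (5, Orion), (8, Nova)}
Taking the difference: {(19, Alpha), (2, Beta), (25, Echo), (28, Atlas), (3, Nova), (35, Orion), (5, Orion), (8, Nova)}

{(19, Alpha), (2, Beta), (25, Echo), (28, Atlas), (3, Nova), (35, Orion), (5, Orion), (8, Nova)}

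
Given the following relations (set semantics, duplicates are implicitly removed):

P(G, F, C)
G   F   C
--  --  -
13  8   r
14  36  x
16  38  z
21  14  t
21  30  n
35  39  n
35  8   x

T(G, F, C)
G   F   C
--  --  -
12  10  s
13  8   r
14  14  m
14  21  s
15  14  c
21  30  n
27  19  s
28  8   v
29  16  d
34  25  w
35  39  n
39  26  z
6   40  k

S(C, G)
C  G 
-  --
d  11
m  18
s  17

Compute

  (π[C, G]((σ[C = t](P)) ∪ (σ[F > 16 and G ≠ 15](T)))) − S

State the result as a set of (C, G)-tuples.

Selection C = t: {(21, 14, t)}
Selection F > 16 and G ≠ 15: {(14, 21, s), (21, 30, n), (27, 19, s), (34, 25, w), (35, 39, n), (39, 26, z), (6, 40, k)}
Union: {(21, 14, t)} with {(14, 21, s), (21, 30, n), (27, 19, s), (34, 25, w), (35, 39, n), (39, 26, z), (6, 40, k)} → {(14, 21, s), (21, 14, t), (21, 30, n), (27, 19, s), (34, 25, w), (35, 39, n), (39, 26, z), (6, 40, k)}
π_{C, G} gives {(k, 6), (n, 21), (n, 35), (s, 14), (s, 27), (t, 21), (w, 34), (z, 39)}.
Difference: {(k, 6), (n, 21), (n, 35), (s, 14), (s, 27), (t, 21), (w, 34), (z, 39)} with {(d, 11), (m, 18), (s, 17)} → {(k, 6), (n, 21), (n, 35), (s, 14), (s, 27), (t, 21), (w, 34), (z, 39)}

{(k, 6), (n, 21), (n, 35), (s, 14), (s, 27), (t, 21), (w, 34), (z, 39)}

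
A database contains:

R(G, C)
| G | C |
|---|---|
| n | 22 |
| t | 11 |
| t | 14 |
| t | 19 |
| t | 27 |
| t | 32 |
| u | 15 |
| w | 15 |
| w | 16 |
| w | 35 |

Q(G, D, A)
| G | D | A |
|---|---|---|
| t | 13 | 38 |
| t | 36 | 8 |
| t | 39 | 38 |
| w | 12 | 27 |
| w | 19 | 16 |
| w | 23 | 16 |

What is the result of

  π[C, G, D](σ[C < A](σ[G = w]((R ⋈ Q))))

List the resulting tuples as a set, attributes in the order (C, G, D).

{(15, w, 12), (15, w, 19), (15, w, 23), (16, w, 12)}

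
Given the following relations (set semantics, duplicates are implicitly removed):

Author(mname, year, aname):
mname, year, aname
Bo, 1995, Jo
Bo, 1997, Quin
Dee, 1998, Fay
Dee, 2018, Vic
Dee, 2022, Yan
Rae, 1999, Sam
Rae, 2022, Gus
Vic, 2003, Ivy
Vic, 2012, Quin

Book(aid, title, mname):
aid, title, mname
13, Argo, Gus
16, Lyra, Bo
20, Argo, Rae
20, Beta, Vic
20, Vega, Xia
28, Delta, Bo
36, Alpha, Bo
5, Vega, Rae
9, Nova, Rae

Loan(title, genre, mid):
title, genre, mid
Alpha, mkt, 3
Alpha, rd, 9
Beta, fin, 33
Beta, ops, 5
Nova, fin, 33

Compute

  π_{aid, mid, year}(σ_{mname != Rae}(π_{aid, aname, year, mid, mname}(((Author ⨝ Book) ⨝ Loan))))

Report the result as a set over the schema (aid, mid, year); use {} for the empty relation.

Natural join on mname: {(Bo, 1995, Jo, 16, Lyra), (Bo, 1995, Jo, 28, Delta), (Bo, 1995, Jo, 36, Alpha), (Bo, 1997, Quin, 16, Lyra), (Bo, 1997, Quin, 28, Delta), (Bo, 1997, Quin, 36, Alpha), (Rae, 1999, Sam, 20, Argo), (Rae, 1999, Sam, 5, Vega), (Rae, 1999, Sam, 9, Nova), (Rae, 2022, Gus, 20, Argo), (Rae, 2022, Gus, 5, Vega), (Rae, 2022, Gus, 9, Nova), (Vic, 2003, Ivy, 20, Beta), (Vic, 2012, Quin, 20, Beta)}
Natural join on title: {(Bo, 1995, Jo, 36, Alpha, mkt, 3), (Bo, 1995, Jo, 36, Alpha, rd, 9), (Bo, 1997, Quin, 36, Alpha, mkt, 3), (Bo, 1997, Quin, 36, Alpha, rd, 9), (Rae, 1999, Sam, 9, Nova, fin, 33), (Rae, 2022, Gus, 9, Nova, fin, 33), (Vic, 2003, Ivy, 20, Beta, fin, 33), (Vic, 2003, Ivy, 20, Beta, ops, 5), (Vic, 2012, Quin, 20, Beta, fin, 33), (Vic, 2012, Quin, 20, Beta, ops, 5)}
Projecting to aid, aname, year, mid, mname: {(20, Ivy, 2003, 33, Vic), (20, Ivy, 2003, 5, Vic), (20, Quin, 2012, 33, Vic), (20, Quin, 2012, 5, Vic), (36, Jo, 1995, 3, Bo), (36, Jo, 1995, 9, Bo), (36, Quin, 1997, 3, Bo), (36, Quin, 1997, 9, Bo), (9, Gus, 2022, 33, Rae), (9, Sam, 1999, 33, Rae)}
σ[mname != Rae]: keep tuples satisfying mname != Rae → {(20, Ivy, 2003, 33, Vic), (20, Ivy, 2003, 5, Vic), (20, Quin, 2012, 33, Vic), (20, Quin, 2012, 5, Vic), (36, Jo, 1995, 3, Bo), (36, Jo, 1995, 9, Bo), (36, Quin, 1997, 3, Bo), (36, Quin, 1997, 9, Bo)}
Projecting to aid, mid, year: {(20, 33, 2003), (20, 33, 2012), (20, 5, 2003), (20, 5, 2012), (36, 3, 1995), (36, 3, 1997), (36, 9, 1995), (36, 9, 1997)}

{(20, 33, 2003), (20, 33, 2012), (20, 5, 2003), (20, 5, 2012), (36, 3, 1995), (36, 3, 1997), (36, 9, 1995), (36, 9, 1997)}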